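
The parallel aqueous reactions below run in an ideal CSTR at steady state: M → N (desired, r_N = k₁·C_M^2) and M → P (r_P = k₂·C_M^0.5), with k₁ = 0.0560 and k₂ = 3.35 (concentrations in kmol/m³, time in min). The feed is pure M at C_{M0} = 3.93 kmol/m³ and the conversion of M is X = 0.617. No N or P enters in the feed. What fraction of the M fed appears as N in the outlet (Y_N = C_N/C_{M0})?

Exit C_M = C_{M0}(1−X) = 3.93×0.383 = 1.505 kmol/m³.
Rates in a CSTR are evaluated at the outlet concentration: r_N = 0.0560×1.505^2 = 0.1269, r_P = 3.35×1.505^0.5 = 4.110.
Fraction of consumed M going to N: r_N/(r_N+r_P) = 0.02995.
C_N = 0.02995·C_{M0}·X = 0.02995×3.93×0.617 = 0.0726 kmol/m³; Y_N = C_N/C_{M0} = 0.0185.

0.0185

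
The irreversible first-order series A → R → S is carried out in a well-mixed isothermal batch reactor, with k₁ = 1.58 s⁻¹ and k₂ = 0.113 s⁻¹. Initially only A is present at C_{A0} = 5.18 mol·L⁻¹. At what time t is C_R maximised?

1.80 s

For first-order series the maximum of C_R occurs at t_opt = ln(k₂/k₁)/(k₂−k₁).
= ln(0.113/1.58)/(0.113−1.58) = ln(0.07152)/-1.467 = -2.638/-1.467 = 1.80 s.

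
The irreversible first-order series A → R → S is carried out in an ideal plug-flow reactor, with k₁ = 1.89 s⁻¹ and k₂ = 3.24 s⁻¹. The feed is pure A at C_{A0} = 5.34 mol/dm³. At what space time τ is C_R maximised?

0.399 s

For first-order series the maximum of C_R occurs at τ_opt = ln(k₂/k₁)/(k₂−k₁).
= ln(3.24/1.89)/(3.24−1.89) = ln(1.714)/1.350 = 0.5390/1.350 = 0.399 s.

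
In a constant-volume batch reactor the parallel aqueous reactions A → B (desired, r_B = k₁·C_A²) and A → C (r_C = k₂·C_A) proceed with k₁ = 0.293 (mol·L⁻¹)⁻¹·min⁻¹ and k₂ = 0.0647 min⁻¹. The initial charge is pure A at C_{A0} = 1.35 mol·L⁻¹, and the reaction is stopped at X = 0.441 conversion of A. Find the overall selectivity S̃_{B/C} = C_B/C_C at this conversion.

C_A = C_{A0}(1−X) = 0.7546 mol·L⁻¹.
Along a PFR/batch, dC_C/dC_A = −r_C/(r_B+r_C) = −k₂/(k₂+k₁·C_A).
Integrating from C_{A0} to C_A: C_C = (0.0647/0.293)·ln[(0.0647+0.293·1.35)/(0.0647+0.293·0.755)] = 0.2208·ln(0.4602/0.2858) = 0.1052 mol·L⁻¹.
Then C_B = (C_{A0}−C_A) − C_C = 0.5954 − 0.1052 = 0.4901 mol·L⁻¹.
S̃_{B/C} = C_B/C_C = 0.4901/0.1052 = 4.66.

4.66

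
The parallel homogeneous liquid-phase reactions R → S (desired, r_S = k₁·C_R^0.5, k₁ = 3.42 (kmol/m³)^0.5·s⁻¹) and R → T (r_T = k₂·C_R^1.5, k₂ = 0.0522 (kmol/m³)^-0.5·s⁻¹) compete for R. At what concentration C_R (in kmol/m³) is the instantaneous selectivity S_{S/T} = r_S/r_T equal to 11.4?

S_{S/T} = (k₁/k₂)·C_R⁻¹ ⇒ C_R = (S·k₂/k₁)^(-1).
= (11.4×0.0522/3.42)^(-1) = (0.1740)^(-1) = 5.75 kmol/m³.

5.75 kmol/m³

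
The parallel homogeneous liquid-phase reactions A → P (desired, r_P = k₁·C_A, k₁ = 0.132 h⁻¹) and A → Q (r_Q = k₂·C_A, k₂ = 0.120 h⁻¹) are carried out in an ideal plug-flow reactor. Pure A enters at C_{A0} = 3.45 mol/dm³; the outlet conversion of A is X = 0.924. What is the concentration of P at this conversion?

C_A = C_{A0}(1−X) = 0.2622 mol/dm³.
Both paths are first order in A, so the instantaneous fraction to P is constant: dC_P/d(−C_A) = k₁/(k₁+k₂) = 0.5238.
C_P = 0.5238·(C_{A0}−C_A) = 0.5238×3.188 = 1.67 mol/dm³.

1.67 mol/dm³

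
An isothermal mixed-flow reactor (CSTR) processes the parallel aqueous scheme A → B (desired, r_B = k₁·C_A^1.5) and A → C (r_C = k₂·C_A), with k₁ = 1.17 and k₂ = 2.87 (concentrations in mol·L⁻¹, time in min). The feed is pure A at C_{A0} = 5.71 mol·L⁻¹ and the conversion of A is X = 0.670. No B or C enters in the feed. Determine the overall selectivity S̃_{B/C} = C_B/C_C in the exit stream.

0.560

Exit C_A = C_{A0}(1−X) = 5.71×0.330 = 1.884 mol·L⁻¹.
In a CSTR the entire volume is at exit conditions, so r_B = 1.17×1.884^1.5 = 3.026 and r_C = 2.87×1.884 = 5.408.
Overall selectivity = C_B/C_C = r_Bτ/(r_Cτ) = r_B/r_C = 0.560.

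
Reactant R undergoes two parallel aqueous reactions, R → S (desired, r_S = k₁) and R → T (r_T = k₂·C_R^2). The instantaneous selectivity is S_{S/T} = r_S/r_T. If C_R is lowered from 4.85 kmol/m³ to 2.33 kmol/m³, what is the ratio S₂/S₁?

S_{S/T} = (k₁/k₂)·C_R^-2, so S₂/S₁ = (C_{R,2}/C_{R,1})^-2.
= (2.33/4.85)^(-2) = (0.4804)^(-2) = 4.33.

4.33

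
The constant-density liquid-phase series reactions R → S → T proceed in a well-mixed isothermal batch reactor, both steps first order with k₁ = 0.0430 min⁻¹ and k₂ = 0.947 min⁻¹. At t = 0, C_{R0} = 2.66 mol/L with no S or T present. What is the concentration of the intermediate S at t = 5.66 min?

For first-order series with pure R initially, C_S(t) = k₁C_{R0}/(k₂−k₁)·(e^(−k₁t) − e^(−k₂t)).
e^(−k₁t) = e^(−0.0430×5.66) = e^(−0.2434) = 0.7840; e^(−k₂t) = e^(−5.360) = 0.004701.
C_S = 0.0430×2.66/(0.947−0.0430) × (0.7840−0.004701) = 0.1265×0.7793 = 0.09860 mol/L.

0.0986 mol/L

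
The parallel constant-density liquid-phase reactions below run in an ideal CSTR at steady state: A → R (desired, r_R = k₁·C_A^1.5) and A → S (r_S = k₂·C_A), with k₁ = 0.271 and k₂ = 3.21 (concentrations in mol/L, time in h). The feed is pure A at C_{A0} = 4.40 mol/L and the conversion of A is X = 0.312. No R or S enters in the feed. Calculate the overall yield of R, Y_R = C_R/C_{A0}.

0.0400

Exit C_A = C_{A0}(1−X) = 4.40×0.688 = 3.027 mol/L.
In a CSTR the entire volume is at exit conditions, so r_R = 0.271×3.027^1.5 = 1.427 and r_S = 3.21×3.027 = 9.717.
Fraction of consumed A going to R: r_R/(r_R+r_S) = 0.1281.
C_R = 0.1281·C_{A0}·X = 0.1281×4.40×0.312 = 0.176 mol/L; Y_R = C_R/C_{A0} = 0.0400.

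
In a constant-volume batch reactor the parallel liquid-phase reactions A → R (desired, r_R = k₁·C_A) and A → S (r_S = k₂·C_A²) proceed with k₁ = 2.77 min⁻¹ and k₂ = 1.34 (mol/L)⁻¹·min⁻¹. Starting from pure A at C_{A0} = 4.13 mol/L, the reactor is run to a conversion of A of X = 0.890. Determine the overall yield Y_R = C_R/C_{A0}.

C_A = C_{A0}(1−X) = 0.4543 mol/L.
Along a PFR/batch, dC_R/dC_A = −r_R/(r_R+r_S) = −k₁/(k₁+k₂·C_A).
Integrating from C_{A0} to C_A: C_R = (2.77/1.34)·ln[(2.77+1.34·4.13)/(2.77+1.34·0.454)] = 2.067·ln(8.304/3.379) = 1.859 mol/L.
Y_R = C_R/C_{A0} = 1.859/4.13 = 0.450.

0.450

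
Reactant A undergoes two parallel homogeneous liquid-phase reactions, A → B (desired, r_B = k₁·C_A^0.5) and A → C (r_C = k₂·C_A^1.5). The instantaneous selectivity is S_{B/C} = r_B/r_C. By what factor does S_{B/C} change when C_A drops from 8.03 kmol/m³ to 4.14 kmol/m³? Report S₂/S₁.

1.94

S_{B/C} = (k₁/k₂)·C_A⁻¹, so S₂/S₁ = (C_{A,2}/C_{A,1})⁻¹.
= 8.03/4.14 = 1.94.
Selectivity toward B rises as C_A falls — low-concentration operation is favoured.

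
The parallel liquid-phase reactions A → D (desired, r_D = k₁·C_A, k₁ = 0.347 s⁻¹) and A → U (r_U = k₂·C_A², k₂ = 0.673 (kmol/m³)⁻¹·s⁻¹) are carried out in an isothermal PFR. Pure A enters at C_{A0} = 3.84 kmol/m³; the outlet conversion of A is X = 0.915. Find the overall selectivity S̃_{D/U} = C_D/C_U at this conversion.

C_A = C_{A0}(1−X) = 0.3264 kmol/m³.
Along a PFR/batch, dC_D/dC_A = −r_D/(r_D+r_U) = −k₁/(k₁+k₂·C_A).
Integrating from C_{A0} to C_A: C_D = (0.347/0.673)·ln[(0.347+0.673·3.84)/(0.347+0.673·0.326)] = 0.5156·ln(2.931/0.5667) = 0.8474 kmol/m³.
C_U = (C_{A0}−C_A)−C_D = 2.666 kmol/m³; S̃_{D/U} = 0.8474/2.666 = 0.318.

0.318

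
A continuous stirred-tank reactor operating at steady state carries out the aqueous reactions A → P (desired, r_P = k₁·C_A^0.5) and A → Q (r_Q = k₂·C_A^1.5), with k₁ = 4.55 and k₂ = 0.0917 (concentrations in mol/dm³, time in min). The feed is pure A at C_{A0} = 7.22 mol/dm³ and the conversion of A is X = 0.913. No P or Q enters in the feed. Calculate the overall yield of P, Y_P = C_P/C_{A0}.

0.902

Exit C_A = C_{A0}(1−X) = 7.22×0.0870 = 0.6281 mol/dm³.
Rates in a CSTR are evaluated at the outlet concentration: r_P = 4.55×0.6281^0.5 = 3.606, r_Q = 0.0917×0.6281^1.5 = 0.04565.
Fraction of consumed A going to P: r_P/(r_P+r_Q) = 0.9875.
C_P = 0.9875·C_{A0}·X = 0.9875×7.22×0.913 = 6.51 mol/dm³; Y_P = C_P/C_{A0} = 0.902.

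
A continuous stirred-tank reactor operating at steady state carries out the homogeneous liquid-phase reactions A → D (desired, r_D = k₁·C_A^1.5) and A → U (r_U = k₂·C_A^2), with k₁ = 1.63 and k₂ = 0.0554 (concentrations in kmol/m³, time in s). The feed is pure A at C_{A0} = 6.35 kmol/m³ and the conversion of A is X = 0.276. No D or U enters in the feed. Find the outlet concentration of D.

1.63 kmol/m³

Exit C_A = C_{A0}(1−X) = 6.35×0.724 = 4.597 kmol/m³.
A CSTR operates uniformly at the exit composition, giving r_D = 16.07 and r_U = 1.171 (each k·C_A^n at C_A = 4.597).
Fraction of consumed A going to D: r_D/(r_D+r_U) = 0.9321.
C_D = 0.9321·C_{A0}·X = 0.9321×6.35×0.276 = 1.63 kmol/m³.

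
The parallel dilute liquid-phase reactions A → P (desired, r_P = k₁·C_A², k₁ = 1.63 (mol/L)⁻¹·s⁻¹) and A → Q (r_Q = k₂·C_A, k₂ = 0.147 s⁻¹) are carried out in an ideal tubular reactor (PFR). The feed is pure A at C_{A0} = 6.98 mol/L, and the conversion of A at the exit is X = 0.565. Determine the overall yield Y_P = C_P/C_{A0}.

0.554

C_A = C_{A0}(1−X) = 3.036 mol/L.
Along a PFR/batch, dC_Q/dC_A = −r_Q/(r_P+r_Q) = −k₂/(k₂+k₁·C_A).
Integrating from C_{A0} to C_A: C_Q = (0.147/1.63)·ln[(0.147+1.63·6.98)/(0.147+1.63·3.04)] = 0.09018·ln(11.52/5.096) = 0.07359 mol/L.
Then C_P = (C_{A0}−C_A) − C_Q = 3.944 − 0.07359 = 3.870 mol/L.
Y_P = C_P/C_{A0} = 3.870/6.98 = 0.554.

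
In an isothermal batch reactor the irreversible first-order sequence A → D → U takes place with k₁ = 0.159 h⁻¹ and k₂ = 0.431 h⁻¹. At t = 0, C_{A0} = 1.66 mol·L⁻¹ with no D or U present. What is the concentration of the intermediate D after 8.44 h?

0.228 mol·L⁻¹

For first-order series with pure A initially, C_D(t) = k₁C_{A0}/(k₂−k₁)·(e^(−k₁t) − e^(−k₂t)).
e^(−k₁t) = e^(−0.159×8.44) = e^(−1.342) = 0.2613; e^(−k₂t) = e^(−3.638) = 0.02631.
C_D = 0.159×1.66/(0.431−0.159) × (0.2613−0.02631) = 0.9704×0.2350 = 0.2281 mol·L⁻¹.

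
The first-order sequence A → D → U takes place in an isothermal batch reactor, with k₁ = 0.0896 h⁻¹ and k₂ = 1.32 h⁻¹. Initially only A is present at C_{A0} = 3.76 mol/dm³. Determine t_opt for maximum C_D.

Setting dC_D/dt = 0 gives t_opt = ln(k₂/k₁)/(k₂−k₁).
= ln(1.32/0.0896)/(1.32−0.0896) = ln(14.73)/1.230 = 2.690/1.230 = 2.19 h.

2.19 h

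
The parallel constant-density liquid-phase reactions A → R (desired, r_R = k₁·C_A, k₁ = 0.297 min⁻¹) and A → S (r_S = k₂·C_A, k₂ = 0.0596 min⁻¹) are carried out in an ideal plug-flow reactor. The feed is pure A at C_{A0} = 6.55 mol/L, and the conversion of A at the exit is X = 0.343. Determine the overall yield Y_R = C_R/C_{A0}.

C_A = C_{A0}(1−X) = 4.303 mol/L.
Both paths are first order in A, so the instantaneous fraction to R is constant: dC_R/d(−C_A) = k₁/(k₁+k₂) = 0.8329.
C_R = 0.8329·(C_{A0}−C_A) = 0.8329×2.247 = 1.87 mol/L.
Y_R = C_R/C_{A0} = 1.871/6.55 = 0.286.

0.286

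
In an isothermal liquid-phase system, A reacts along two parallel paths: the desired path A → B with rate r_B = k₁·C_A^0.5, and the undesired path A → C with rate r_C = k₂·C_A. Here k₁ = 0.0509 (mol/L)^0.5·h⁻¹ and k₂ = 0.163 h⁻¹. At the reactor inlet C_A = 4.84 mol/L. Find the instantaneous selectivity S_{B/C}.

S_{B/C} = r_B/r_C = (k₁·C_A^0.5)/(k₂·C_A) = (k₁/k₂)·C_A^-0.5.
= (0.0509×4.840^0.5) / (0.163×4.840) = 0.1120/0.7889 = 0.142.
The undesired path is higher order in A, so low C_A (CSTR or dilute feed) favours B.

0.142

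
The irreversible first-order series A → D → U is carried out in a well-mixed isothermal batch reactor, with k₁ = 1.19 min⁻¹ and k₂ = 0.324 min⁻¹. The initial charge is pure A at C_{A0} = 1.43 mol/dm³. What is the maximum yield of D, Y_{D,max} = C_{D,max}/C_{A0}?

Evaluating C_D at t_opt = ln(k₂/k₁)/(k₂−k₁) gives C_{D,max}/C_{A0} = (k₁/k₂)^[k₂/(k₂−k₁)].
= (1.19/0.324)^(0.324/(0.324−1.19)) = (3.673)^(-0.3741) = 0.6146.

0.615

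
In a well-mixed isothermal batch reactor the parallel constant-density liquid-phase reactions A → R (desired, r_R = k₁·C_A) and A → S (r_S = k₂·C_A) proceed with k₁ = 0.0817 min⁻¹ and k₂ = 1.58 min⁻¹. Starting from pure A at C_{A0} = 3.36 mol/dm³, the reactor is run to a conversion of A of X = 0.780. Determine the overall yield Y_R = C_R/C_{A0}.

0.0383

C_A = C_{A0}(1−X) = 0.7392 mol/dm³.
Both paths are first order in A, so the instantaneous fraction to R is constant: dC_R/d(−C_A) = k₁/(k₁+k₂) = 0.04917.
C_R = 0.04917·(C_{A0}−C_A) = 0.04917×2.621 = 0.129 mol/dm³.
Y_R = C_R/C_{A0} = 0.1289/3.36 = 0.0383.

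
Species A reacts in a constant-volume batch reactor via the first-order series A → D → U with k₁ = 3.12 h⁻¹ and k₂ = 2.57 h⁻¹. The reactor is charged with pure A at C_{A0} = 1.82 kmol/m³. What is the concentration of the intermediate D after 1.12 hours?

0.267 kmol/m³

The intermediate concentration in a first-order A→B→C sequence is C_D = k₁C_{A0}(e^(−k₁t) − e^(−k₂t))/(k₂−k₁).
e^(−k₁t) = e^(−3.12×1.12) = e^(−3.494) = 0.03037; e^(−k₂t) = e^(−2.878) = 0.05622.
C_D = 3.12×1.82/(2.57−3.12) × (0.03037−0.05622) = (-10.32)×(-0.02586) = 0.2670 kmol/m³.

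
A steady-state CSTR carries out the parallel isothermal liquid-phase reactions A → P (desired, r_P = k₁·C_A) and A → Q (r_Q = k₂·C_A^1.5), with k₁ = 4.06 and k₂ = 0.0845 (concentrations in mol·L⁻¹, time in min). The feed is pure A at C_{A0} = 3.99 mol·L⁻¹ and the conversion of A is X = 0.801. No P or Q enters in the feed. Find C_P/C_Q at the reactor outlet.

Exit C_A = C_{A0}(1−X) = 3.99×0.199 = 0.7940 mol·L⁻¹.
Rates in a CSTR are evaluated at the outlet concentration: r_P = 4.06×0.7940 = 3.224, r_Q = 0.0845×0.7940^1.5 = 0.05979.
Overall selectivity = C_P/C_Q = r_Pτ/(r_Qτ) = r_P/r_Q = 53.9.

53.9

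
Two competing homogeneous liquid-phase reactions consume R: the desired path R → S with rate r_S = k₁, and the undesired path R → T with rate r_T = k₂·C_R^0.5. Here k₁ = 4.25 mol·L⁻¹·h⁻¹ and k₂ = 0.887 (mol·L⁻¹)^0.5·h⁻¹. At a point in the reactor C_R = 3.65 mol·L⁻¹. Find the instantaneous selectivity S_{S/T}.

2.51

S_{S/T} = r_S/r_T = (k₁)/(k₂·C_R^0.5) = (k₁/k₂)·C_R^-0.5.
= (4.25) / (0.887×3.650^0.5) = 4.250/1.695 = 2.51.
The undesired path is higher order in R, so low C_R (CSTR or dilute feed) favours S.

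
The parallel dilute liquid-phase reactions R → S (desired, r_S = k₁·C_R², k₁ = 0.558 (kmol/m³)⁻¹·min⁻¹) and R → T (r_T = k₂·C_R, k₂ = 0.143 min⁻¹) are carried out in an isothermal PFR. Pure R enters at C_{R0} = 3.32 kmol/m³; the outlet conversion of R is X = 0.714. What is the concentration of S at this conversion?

2.09 kmol/m³

C_R = C_{R0}(1−X) = 0.9495 kmol/m³.
Along a PFR/batch, dC_T/dC_R = −r_T/(r_S+r_T) = −k₂/(k₂+k₁·C_R).
Integrating from C_{R0} to C_R: C_T = (0.143/0.558)·ln[(0.143+0.558·3.32)/(0.143+0.558·0.950)] = 0.2563·ln(1.996/0.6728) = 0.2786 kmol/m³.
Then C_S = (C_{R0}−C_R) − C_T = 2.370 − 0.2786 = 2.092 kmol/m³.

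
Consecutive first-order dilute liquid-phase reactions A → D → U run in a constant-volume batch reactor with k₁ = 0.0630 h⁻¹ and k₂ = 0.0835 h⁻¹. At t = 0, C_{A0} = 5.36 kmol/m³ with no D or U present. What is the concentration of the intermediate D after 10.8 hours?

Solving the coupled first-order balances gives C_D(t) = [k₁/(k₂−k₁)]·C_{A0}·(e^(−k₁t) − e^(−k₂t)).
e^(−k₁t) = e^(−0.0630×10.8) = e^(−0.6804) = 0.5064; e^(−k₂t) = e^(−0.9018) = 0.4058.
C_D = 0.0630×5.36/(0.0835−0.0630) × (0.5064−0.4058) = 16.47×0.1006 = 1.657 kmol/m³.

1.66 kmol/m³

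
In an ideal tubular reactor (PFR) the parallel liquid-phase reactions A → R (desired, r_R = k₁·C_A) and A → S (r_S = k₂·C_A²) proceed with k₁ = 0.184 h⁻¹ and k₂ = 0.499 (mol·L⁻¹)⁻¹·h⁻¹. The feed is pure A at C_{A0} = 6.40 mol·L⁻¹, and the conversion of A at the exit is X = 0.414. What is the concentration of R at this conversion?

0.183 mol·L⁻¹

C_A = C_{A0}(1−X) = 3.750 mol·L⁻¹.
Along a PFR/batch, dC_R/dC_A = −r_R/(r_R+r_S) = −k₁/(k₁+k₂·C_A).
Integrating from C_{A0} to C_A: C_R = (0.184/0.499)·ln[(0.184+0.499·6.40)/(0.184+0.499·3.75)] = 0.3687·ln(3.378/2.055) = 0.1831 mol·L⁻¹.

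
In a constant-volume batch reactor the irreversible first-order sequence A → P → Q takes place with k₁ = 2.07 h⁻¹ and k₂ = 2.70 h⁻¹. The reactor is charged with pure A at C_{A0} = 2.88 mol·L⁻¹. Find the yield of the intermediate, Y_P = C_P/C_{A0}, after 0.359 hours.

0.316

For first-order series with pure A initially, C_P(t) = k₁C_{A0}/(k₂−k₁)·(e^(−k₁t) − e^(−k₂t)).
e^(−k₁t) = e^(−2.07×0.359) = e^(−0.7431) = 0.4756; e^(−k₂t) = e^(−0.9693) = 0.3793.
C_P = 2.07×2.88/(2.70−2.07) × (0.4756−0.3793) = 9.463×0.09627 = 0.9110 mol·L⁻¹.
Y_P = C_P/C_{A0} = 0.9110/2.88 = 0.316.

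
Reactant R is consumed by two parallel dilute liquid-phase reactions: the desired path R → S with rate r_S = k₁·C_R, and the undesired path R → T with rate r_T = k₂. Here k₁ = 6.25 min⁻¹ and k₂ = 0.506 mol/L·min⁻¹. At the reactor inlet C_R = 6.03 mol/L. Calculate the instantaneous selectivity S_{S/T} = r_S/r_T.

S_{S/T} = r_S/r_T = (k₁·C_R)/(k₂) = (k₁/k₂)·C_R.
= (6.25×6.030) / (0.506) = 37.69/0.5060 = 74.5.
Since the desired path is higher order in R, keeping C_R high (PFR or concentrated feed) favours S.

74.5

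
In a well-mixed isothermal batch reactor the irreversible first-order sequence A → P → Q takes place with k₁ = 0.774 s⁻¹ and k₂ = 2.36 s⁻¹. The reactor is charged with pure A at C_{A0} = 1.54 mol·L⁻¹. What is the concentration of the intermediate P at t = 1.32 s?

0.237 mol·L⁻¹

The intermediate concentration in a first-order A→B→C sequence is C_P = k₁C_{A0}(e^(−k₁t) − e^(−k₂t))/(k₂−k₁).
e^(−k₁t) = e^(−0.774×1.32) = e^(−1.022) = 0.3600; e^(−k₂t) = e^(−3.115) = 0.04437.
C_P = 0.774×1.54/(2.36−0.774) × (0.3600−0.04437) = 0.7516×0.3156 = 0.2372 mol·L⁻¹.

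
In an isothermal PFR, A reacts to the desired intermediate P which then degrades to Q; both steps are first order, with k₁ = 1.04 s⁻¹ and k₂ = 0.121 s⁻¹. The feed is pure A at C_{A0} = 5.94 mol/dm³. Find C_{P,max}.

At the optimum, C_{P,max}/C_{A0} = (k₁/k₂)^[k₂/(k₂−k₁)].
= (1.04/0.121)^(0.121/(0.121−1.04)) = (8.595)^(-0.1317) = 0.7533.
C_{P,max} = 0.7533×5.94 = 4.47 mol/dm³.

4.47 mol/dm³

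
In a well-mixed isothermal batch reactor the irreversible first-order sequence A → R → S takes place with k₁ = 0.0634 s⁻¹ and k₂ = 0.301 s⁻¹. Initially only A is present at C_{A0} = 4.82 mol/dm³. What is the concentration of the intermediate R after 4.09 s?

0.617 mol/dm³

Solving the coupled first-order balances gives C_R(t) = [k₁/(k₂−k₁)]·C_{A0}·(e^(−k₁t) − e^(−k₂t)).
e^(−k₁t) = e^(−0.0634×4.09) = e^(−0.2593) = 0.7716; e^(−k₂t) = e^(−1.231) = 0.2920.
C_R = 0.0634×4.82/(0.301−0.0634) × (0.7716−0.2920) = 1.286×0.4796 = 0.6169 mol/dm³.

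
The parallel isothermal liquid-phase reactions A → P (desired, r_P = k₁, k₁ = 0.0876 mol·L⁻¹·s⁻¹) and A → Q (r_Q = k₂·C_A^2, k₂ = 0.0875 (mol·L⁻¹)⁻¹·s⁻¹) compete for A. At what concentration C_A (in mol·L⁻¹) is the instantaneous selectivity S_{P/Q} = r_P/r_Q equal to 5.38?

S_{P/Q} = (k₁/k₂)·C_A^-2 ⇒ C_A = (S·k₂/k₁)^(-0.5).
= (5.38×0.0875/0.0876)^(-0.5) = (5.374)^(-0.5) = 0.431 mol·L⁻¹.

0.431 mol·L⁻¹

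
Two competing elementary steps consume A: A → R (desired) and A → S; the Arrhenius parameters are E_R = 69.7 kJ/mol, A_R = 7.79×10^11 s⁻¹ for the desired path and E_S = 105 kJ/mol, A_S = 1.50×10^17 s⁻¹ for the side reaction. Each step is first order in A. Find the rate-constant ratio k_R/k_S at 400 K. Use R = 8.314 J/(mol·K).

0.212

k_R/k_S = (A_R/A_S)·exp[−(E_R−E_S)/(RT)] = (A_R/A_S)·exp[(E_S−E_R)/(RT)].
(E_S−E_R)/(RT) = (105−69.7)×10³/(8.314×400) = 35300/3326 = 10.61.
k_R/k_S = (7.79×10^11/1.50×10^17)·exp(10.61) = 5.193×10^-6 × 40726 = 0.212.
Since E_R < E_S, lowering the temperature improves selectivity toward R.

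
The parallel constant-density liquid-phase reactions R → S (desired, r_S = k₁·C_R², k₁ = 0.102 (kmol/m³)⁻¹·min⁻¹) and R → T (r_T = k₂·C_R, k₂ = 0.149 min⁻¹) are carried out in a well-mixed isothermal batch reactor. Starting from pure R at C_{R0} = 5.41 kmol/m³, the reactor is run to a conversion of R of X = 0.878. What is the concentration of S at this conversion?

C_R = C_{R0}(1−X) = 0.6600 kmol/m³.
Along a PFR/batch, dC_T/dC_R = −r_T/(r_S+r_T) = −k₂/(k₂+k₁·C_R).
Integrating from C_{R0} to C_R: C_T = (0.149/0.102)·ln[(0.149+0.102·5.41)/(0.149+0.102·0.660)] = 1.461·ln(0.7008/0.2163) = 1.717 kmol/m³.
Then C_S = (C_{R0}−C_R) − C_T = 4.750 − 1.717 = 3.033 kmol/m³.

3.03 kmol/m³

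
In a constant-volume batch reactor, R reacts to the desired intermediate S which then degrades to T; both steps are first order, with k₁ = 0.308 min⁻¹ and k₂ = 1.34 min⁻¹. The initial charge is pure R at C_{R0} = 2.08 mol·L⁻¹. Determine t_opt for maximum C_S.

For first-order series the maximum of C_S occurs at t_opt = ln(k₂/k₁)/(k₂−k₁).
= ln(1.34/0.308)/(1.34−0.308) = ln(4.351)/1.032 = 1.470/1.032 = 1.42 min.

1.42 min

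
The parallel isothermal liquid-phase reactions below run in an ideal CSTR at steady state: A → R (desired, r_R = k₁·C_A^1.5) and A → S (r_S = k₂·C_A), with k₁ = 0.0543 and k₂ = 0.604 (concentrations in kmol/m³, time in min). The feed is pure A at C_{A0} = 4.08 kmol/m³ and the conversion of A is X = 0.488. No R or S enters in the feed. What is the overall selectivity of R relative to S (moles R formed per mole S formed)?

0.130

Exit C_A = C_{A0}(1−X) = 4.08×0.512 = 2.089 kmol/m³.
A CSTR operates uniformly at the exit composition, giving r_R = 0.1639 and r_S = 1.262 (each k·C_A^n at C_A = 2.089).
Overall selectivity = C_R/C_S = r_Rτ/(r_Sτ) = r_R/r_S = 0.130.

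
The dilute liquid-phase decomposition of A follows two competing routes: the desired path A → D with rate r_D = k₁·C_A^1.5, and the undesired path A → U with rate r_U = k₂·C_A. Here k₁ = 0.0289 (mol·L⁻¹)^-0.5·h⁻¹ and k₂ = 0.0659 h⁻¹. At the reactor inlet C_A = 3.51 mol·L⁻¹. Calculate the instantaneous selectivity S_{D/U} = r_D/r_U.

S_{D/U} = r_D/r_U = (k₁·C_A^1.5)/(k₂·C_A) = (k₁/k₂)·C_A^0.5.
= (0.0289×3.510^1.5) / (0.0659×3.510) = 0.1900/0.2313 = 0.822.

0.822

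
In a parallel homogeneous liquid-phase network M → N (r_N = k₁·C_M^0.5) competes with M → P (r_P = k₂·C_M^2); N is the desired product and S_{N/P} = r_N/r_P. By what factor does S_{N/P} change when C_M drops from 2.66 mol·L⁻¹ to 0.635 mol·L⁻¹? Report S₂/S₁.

S_{N/P} = (k₁/k₂)·C_M^-1.5, so S₂/S₁ = (C_{M,2}/C_{M,1})^-1.5.
= (0.635/2.66)^(-1.5) = (0.2387)^(-1.5) = 8.57.
Selectivity toward N rises as C_M falls — low-concentration operation is favoured.

8.57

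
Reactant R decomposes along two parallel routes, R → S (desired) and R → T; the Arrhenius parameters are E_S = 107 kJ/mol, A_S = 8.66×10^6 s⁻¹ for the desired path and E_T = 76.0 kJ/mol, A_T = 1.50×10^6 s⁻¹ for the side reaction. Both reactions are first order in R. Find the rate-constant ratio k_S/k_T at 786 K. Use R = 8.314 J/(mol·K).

0.0503

k_S/k_T = (A_S/A_T)·exp[−(E_S−E_T)/(RT)] = (A_S/A_T)·exp[(E_T−E_S)/(RT)].
(E_T−E_S)/(RT) = (76.0−107)×10³/(8.314×786) = -31000/6535 = -4.744.
k_S/k_T = (8.66×10^6/1.50×10^6)·exp(-4.744) = 5.773 × 0.008705 = 0.0503.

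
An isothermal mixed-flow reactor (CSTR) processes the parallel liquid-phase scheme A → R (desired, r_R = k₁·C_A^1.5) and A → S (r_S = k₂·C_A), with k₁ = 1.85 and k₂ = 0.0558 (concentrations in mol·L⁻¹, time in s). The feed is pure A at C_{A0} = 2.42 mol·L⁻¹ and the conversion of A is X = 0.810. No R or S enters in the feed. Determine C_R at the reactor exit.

Exit C_A = C_{A0}(1−X) = 2.42×0.190 = 0.4598 mol·L⁻¹.
In a CSTR the entire volume is at exit conditions, so r_R = 1.85×0.4598^1.5 = 0.5768 and r_S = 0.0558×0.4598 = 0.02566.
Fraction of consumed A going to R: r_R/(r_R+r_S) = 0.9574.
C_R = 0.9574·C_{A0}·X = 0.9574×2.42×0.810 = 1.88 mol·L⁻¹.

1.88 mol·L⁻¹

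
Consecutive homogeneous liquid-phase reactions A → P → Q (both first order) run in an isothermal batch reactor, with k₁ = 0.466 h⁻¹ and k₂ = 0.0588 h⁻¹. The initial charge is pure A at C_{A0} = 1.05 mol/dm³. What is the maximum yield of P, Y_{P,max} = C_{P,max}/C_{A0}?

0.742

For a first-order series the maximum intermediate yield is C_{P,max}/C_{A0} = (k₁/k₂)^[k₂/(k₂−k₁)].
= (0.466/0.0588)^(0.0588/(0.0588−0.466)) = (7.925)^(-0.1444) = 0.7416.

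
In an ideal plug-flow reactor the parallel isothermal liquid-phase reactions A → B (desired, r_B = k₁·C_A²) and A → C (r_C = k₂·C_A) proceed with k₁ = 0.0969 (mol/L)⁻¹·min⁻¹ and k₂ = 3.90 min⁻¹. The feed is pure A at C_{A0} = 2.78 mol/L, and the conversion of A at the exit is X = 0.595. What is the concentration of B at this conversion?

C_A = C_{A0}(1−X) = 1.126 mol/L.
Along a PFR/batch, dC_C/dC_A = −r_C/(r_B+r_C) = −k₂/(k₂+k₁·C_A).
Integrating from C_{A0} to C_A: C_C = (3.90/0.0969)·ln[(3.90+0.0969·2.78)/(3.90+0.0969·1.13)] = 40.25·ln(4.169/4.009) = 1.578 mol/L.
Then C_B = (C_{A0}−C_A) − C_C = 1.654 − 1.578 = 0.07635 mol/L.

0.0763 mol/L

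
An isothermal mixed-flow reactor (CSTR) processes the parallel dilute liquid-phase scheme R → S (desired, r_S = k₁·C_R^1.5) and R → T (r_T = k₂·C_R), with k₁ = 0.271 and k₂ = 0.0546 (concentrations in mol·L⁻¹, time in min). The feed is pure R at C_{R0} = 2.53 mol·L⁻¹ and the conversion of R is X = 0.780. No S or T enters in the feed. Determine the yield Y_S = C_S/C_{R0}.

Exit C_R = C_{R0}(1−X) = 2.53×0.220 = 0.5566 mol·L⁻¹.
In a CSTR the entire volume is at exit conditions, so r_S = 0.271×0.5566^1.5 = 0.1125 and r_T = 0.0546×0.5566 = 0.03039.
Fraction of consumed R going to S: r_S/(r_S+r_T) = 0.7874.
C_S = 0.7874·C_{R0}·X = 0.7874×2.53×0.780 = 1.55 mol·L⁻¹; Y_S = C_S/C_{R0} = 0.614.

0.614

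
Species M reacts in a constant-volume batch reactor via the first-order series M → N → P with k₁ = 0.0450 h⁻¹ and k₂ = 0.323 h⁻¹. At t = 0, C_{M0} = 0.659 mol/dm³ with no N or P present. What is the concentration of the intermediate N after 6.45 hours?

The intermediate concentration in a first-order A→B→C sequence is C_N = k₁C_{M0}(e^(−k₁t) − e^(−k₂t))/(k₂−k₁).
e^(−k₁t) = e^(−0.0450×6.45) = e^(−0.2903) = 0.7481; e^(−k₂t) = e^(−2.083) = 0.1245.
C_N = 0.0450×0.659/(0.323−0.0450) × (0.7481−0.1245) = 0.1067×0.6236 = 0.06652 mol/dm³.

0.0665 mol/dm³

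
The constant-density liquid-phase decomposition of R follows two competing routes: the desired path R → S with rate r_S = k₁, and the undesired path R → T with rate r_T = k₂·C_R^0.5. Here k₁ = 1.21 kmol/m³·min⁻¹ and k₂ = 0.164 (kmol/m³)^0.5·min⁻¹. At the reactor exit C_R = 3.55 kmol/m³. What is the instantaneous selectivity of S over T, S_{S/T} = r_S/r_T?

S_{S/T} = r_S/r_T = (k₁)/(k₂·C_R^0.5) = (k₁/k₂)·C_R^-0.5.
= (1.21) / (0.164×3.550^0.5) = 1.210/0.3090 = 3.92.

3.92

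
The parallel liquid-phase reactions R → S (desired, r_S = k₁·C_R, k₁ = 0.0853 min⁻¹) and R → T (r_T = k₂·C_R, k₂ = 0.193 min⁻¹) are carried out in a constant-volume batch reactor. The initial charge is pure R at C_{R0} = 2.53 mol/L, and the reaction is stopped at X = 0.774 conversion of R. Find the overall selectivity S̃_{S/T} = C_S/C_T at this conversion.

0.442

C_R = C_{R0}(1−X) = 0.5718 mol/L.
Both paths are first order in R, so the instantaneous fraction to S is constant: dC_S/d(−C_R) = k₁/(k₁+k₂) = 0.3065.
C_S = 0.3065·(C_{R0}−C_R) = 0.3065×1.958 = 0.600 mol/L.
C_T = (C_{R0}−C_R)−C_S = 1.358 mol/L; S̃_{S/T} = 0.6002/1.358 = 0.442.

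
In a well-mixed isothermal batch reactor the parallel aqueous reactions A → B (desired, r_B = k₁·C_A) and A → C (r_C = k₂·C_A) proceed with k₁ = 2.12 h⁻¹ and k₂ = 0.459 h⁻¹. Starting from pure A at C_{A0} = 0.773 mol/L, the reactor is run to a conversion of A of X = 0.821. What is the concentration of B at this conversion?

0.522 mol/L

C_A = C_{A0}(1−X) = 0.1384 mol/L.
Both paths are first order in A, so the instantaneous fraction to B is constant: dC_B/d(−C_A) = k₁/(k₁+k₂) = 0.8220.
C_B = 0.8220·(C_{A0}−C_A) = 0.8220×0.6346 = 0.522 mol/L.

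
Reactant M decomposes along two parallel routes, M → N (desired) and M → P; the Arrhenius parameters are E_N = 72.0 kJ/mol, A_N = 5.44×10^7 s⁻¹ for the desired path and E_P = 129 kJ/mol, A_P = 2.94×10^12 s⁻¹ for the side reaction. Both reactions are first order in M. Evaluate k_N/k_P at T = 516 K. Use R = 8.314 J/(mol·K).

Since both paths have the same order in M, the concentration cancels and S_{N/P} = k_N/k_P = (A_N/A_P)·exp[(E_P−E_N)/(RT)].
(E_P−E_N)/(RT) = (129−72.0)×10³/(8.314×516) = 57000/4290 = 13.29.
k_N/k_P = (5.44×10^7/2.94×10^12)·exp(13.29) = 1.850×10^-5 × 5.893×10^5 = 10.9.

10.9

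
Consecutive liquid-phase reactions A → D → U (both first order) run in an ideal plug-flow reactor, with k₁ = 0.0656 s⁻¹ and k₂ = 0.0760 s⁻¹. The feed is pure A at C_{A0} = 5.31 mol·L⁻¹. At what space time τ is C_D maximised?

14.1 s

Setting dC_D/dτ = 0 gives τ_opt = ln(k₂/k₁)/(k₂−k₁).
= ln(0.0760/0.0656)/(0.0760−0.0656) = ln(1.159)/0.01040 = 0.1472/0.01040 = 14.1 s.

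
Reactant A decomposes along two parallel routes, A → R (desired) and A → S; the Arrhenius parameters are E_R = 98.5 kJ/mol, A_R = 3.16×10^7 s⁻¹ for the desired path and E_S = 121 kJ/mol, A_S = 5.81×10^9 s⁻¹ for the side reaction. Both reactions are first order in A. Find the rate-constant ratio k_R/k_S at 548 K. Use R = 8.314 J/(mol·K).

0.759

Since both paths have the same order in A, the concentration cancels and S_{R/S} = k_R/k_S = (A_R/A_S)·exp[(E_S−E_R)/(RT)].
(E_S−E_R)/(RT) = (121−98.5)×10³/(8.314×548) = 22500/4556 = 4.938.
k_R/k_S = (3.16×10^7/5.81×10^9)·exp(4.938) = 0.005439 × 139.6 = 0.759.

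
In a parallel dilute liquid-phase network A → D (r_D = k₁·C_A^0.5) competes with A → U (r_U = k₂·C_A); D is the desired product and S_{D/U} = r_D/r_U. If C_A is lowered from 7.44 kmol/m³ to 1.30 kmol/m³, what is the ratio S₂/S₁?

S_{D/U} = (k₁/k₂)·C_A^-0.5, so S₂/S₁ = (C_{A,2}/C_{A,1})^-0.5.
= (1.30/7.44)^(-0.5) = (0.1747)^(-0.5) = 2.39.
Selectivity toward D rises as C_A falls — low-concentration operation is favoured.

2.39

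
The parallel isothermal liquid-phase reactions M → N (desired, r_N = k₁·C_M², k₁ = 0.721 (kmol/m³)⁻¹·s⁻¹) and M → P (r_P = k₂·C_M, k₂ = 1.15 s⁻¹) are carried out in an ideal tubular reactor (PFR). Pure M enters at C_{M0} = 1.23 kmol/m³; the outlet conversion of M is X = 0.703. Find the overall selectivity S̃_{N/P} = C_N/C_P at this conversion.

0.484

C_M = C_{M0}(1−X) = 0.3653 kmol/m³.
Along a PFR/batch, dC_P/dC_M = −r_P/(r_N+r_P) = −k₂/(k₂+k₁·C_M).
Integrating from C_{M0} to C_M: C_P = (1.15/0.721)·ln[(1.15+0.721·1.23)/(1.15+0.721·0.365)] = 1.595·ln(2.037/1.413) = 0.5828 kmol/m³.
Then C_N = (C_{M0}−C_M) − C_P = 0.8647 − 0.5828 = 0.2819 kmol/m³.
S̃_{N/P} = C_N/C_P = 0.2819/0.5828 = 0.484.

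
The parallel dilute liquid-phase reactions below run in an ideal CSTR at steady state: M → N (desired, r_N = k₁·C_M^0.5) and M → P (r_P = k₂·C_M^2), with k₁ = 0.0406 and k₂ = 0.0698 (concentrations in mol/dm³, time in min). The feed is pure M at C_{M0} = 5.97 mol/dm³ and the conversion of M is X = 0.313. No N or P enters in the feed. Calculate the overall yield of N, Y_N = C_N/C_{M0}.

0.0205

Exit C_M = C_{M0}(1−X) = 5.97×0.687 = 4.101 mol/dm³.
Rates in a CSTR are evaluated at the outlet concentration: r_N = 0.0406×4.101^0.5 = 0.08222, r_P = 0.0698×4.101^2 = 1.174.
Fraction of consumed M going to N: r_N/(r_N+r_P) = 0.06545.
C_N = 0.06545·C_{M0}·X = 0.06545×5.97×0.313 = 0.122 mol/dm³; Y_N = C_N/C_{M0} = 0.0205.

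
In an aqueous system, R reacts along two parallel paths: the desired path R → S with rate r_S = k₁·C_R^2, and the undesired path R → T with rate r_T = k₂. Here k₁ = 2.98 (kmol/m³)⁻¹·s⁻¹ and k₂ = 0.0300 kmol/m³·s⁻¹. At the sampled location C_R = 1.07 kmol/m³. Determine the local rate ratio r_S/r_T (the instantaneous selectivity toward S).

S_{S/T} = r_S/r_T = (k₁·C_R^2)/(k₂) = (k₁/k₂)·C_R^2.
= (2.98×1.070^2) / (0.0300) = 3.412/0.03000 = 114.
Since the desired path is higher order in R, keeping C_R high (PFR or concentrated feed) favours S.

114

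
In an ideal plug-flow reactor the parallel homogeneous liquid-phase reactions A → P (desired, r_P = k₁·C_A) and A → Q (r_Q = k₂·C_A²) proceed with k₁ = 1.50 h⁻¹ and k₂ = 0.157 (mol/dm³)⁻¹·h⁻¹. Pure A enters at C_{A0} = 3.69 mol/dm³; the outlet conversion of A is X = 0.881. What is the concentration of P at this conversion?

C_A = C_{A0}(1−X) = 0.4391 mol/dm³.
Along a PFR/batch, dC_P/dC_A = −r_P/(r_P+r_Q) = −k₁/(k₁+k₂·C_A).
Integrating from C_{A0} to C_A: C_P = (1.50/0.157)·ln[(1.50+0.157·3.69)/(1.50+0.157·0.439)] = 9.554·ln(2.079/1.569) = 2.691 mol/dm³.

2.69 mol/dm³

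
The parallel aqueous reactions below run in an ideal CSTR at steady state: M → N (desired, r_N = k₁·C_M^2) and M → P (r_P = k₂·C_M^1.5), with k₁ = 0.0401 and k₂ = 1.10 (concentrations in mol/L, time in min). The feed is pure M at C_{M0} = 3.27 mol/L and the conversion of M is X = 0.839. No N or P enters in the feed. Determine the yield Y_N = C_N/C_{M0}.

Exit C_M = C_{M0}(1−X) = 3.27×0.161 = 0.5265 mol/L.
A CSTR operates uniformly at the exit composition, giving r_N = 0.01111 and r_P = 0.4202 (each k·C_M^n at C_M = 0.5265).
Fraction of consumed M going to N: r_N/(r_N+r_P) = 0.02577.
C_N = 0.02577·C_{M0}·X = 0.02577×3.27×0.839 = 0.0707 mol/L; Y_N = C_N/C_{M0} = 0.0216.

0.0216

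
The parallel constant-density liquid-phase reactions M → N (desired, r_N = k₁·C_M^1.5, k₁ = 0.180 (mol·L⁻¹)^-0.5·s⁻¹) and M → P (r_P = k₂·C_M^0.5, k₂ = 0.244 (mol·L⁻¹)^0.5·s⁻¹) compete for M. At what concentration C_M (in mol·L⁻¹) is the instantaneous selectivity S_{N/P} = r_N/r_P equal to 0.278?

0.377 mol·L⁻¹

S_{N/P} = (k₁/k₂)·C_M ⇒ C_M = S·k₂/k₁.
= 0.278×0.244/0.180 = 0.377 mol·L⁻¹.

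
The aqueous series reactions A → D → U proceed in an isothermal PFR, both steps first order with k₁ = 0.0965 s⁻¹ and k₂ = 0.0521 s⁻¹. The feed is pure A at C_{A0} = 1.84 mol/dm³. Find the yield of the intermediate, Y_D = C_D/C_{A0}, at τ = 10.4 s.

For first-order series with pure A initially, C_D(τ) = k₁C_{A0}/(k₂−k₁)·(e^(−k₁τ) − e^(−k₂τ)).
e^(−k₁τ) = e^(−0.0965×10.4) = e^(−1.004) = 0.3666; e^(−k₂τ) = e^(−0.5418) = 0.5817.
C_D = 0.0965×1.84/(0.0521−0.0965) × (0.3666−0.5817) = (-3.999)×(-0.2151) = 0.8603 mol/dm³.
Y_D = C_D/C_{A0} = 0.8603/1.84 = 0.468.

0.468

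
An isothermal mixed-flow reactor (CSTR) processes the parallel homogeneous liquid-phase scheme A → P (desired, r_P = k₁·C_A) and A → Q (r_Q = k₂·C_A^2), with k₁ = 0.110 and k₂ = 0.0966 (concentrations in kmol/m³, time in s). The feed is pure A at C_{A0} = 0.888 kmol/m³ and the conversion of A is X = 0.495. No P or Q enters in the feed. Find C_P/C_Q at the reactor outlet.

Exit C_A = C_{A0}(1−X) = 0.888×0.505 = 0.4484 kmol/m³.
A CSTR operates uniformly at the exit composition, giving r_P = 0.04933 and r_Q = 0.01943 (each k·C_A^n at C_A = 0.4484).
Overall selectivity = C_P/C_Q = r_Pτ/(r_Qτ) = r_P/r_Q = 2.54.

2.54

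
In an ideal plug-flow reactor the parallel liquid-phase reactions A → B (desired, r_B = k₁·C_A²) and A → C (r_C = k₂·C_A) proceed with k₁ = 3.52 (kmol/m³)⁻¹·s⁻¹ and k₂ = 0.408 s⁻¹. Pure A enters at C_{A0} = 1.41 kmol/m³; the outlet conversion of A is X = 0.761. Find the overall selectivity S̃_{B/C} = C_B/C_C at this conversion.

6.62

C_A = C_{A0}(1−X) = 0.3370 kmol/m³.
Along a PFR/batch, dC_C/dC_A = −r_C/(r_B+r_C) = −k₂/(k₂+k₁·C_A).
Integrating from C_{A0} to C_A: C_C = (0.408/3.52)·ln[(0.408+3.52·1.41)/(0.408+3.52·0.337)] = 0.1159·ln(5.371/1.594) = 0.1408 kmol/m³.
Then C_B = (C_{A0}−C_A) − C_C = 1.073 − 0.1408 = 0.9322 kmol/m³.
S̃_{B/C} = C_B/C_C = 0.9322/0.1408 = 6.62.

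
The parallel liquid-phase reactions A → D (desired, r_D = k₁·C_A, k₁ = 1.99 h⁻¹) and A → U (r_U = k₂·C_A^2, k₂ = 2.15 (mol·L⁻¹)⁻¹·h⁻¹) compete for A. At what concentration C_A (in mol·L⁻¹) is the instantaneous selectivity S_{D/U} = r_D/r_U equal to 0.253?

S_{D/U} = (k₁/k₂)·C_A⁻¹ ⇒ C_A = (S·k₂/k₁)^(-1).
= (0.253×2.15/1.99)^(-1) = (0.2733)^(-1) = 3.66 mol·L⁻¹.

3.66 mol·L⁻¹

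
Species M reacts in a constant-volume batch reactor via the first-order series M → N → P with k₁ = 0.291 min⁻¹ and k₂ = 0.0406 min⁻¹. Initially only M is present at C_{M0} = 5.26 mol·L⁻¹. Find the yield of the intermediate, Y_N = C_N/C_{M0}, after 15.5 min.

The intermediate concentration in a first-order A→B→C sequence is C_N = k₁C_{M0}(e^(−k₁t) − e^(−k₂t))/(k₂−k₁).
e^(−k₁t) = e^(−0.291×15.5) = e^(−4.510) = 0.01099; e^(−k₂t) = e^(−0.6293) = 0.5330.
C_N = 0.291×5.26/(0.0406−0.291) × (0.01099−0.5330) = (-6.113)×(-0.5220) = 3.191 mol·L⁻¹.
Y_N = C_N/C_{M0} = 3.191/5.26 = 0.607.

0.607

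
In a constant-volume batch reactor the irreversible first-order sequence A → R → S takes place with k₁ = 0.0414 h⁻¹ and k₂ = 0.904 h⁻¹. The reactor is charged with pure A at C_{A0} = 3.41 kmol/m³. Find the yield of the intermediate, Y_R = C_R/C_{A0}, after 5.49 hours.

0.0379

Solving the coupled first-order balances gives C_R(t) = [k₁/(k₂−k₁)]·C_{A0}·(e^(−k₁t) − e^(−k₂t)).
e^(−k₁t) = e^(−0.0414×5.49) = e^(−0.2273) = 0.7967; e^(−k₂t) = e^(−4.963) = 0.006992.
C_R = 0.0414×3.41/(0.904−0.0414) × (0.7967−0.006992) = 0.1637×0.7897 = 0.1292 kmol/m³.
Y_R = C_R/C_{A0} = 0.1292/3.41 = 0.0379.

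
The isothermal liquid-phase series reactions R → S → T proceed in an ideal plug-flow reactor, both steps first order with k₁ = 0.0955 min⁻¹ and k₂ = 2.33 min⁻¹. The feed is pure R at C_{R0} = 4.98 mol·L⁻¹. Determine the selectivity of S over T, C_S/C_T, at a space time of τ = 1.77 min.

For first-order series with pure R initially, C_S(τ) = k₁C_{R0}/(k₂−k₁)·(e^(−k₁τ) − e^(−k₂τ)).
e^(−k₁τ) = e^(−0.0955×1.77) = e^(−0.1690) = 0.8445; e^(−k₂τ) = e^(−4.124) = 0.01618.
C_S = 0.0955×4.98/(2.33−0.0955) × (0.8445−0.01618) = 0.2128×0.8283 = 0.1763 mol·L⁻¹.
C_R = C_{R0}e^(−k₁τ) = 4.206 mol·L⁻¹, so C_T = C_{R0}−C_R−C_S = 0.5982 mol·L⁻¹; C_S/C_T = 0.295.

0.295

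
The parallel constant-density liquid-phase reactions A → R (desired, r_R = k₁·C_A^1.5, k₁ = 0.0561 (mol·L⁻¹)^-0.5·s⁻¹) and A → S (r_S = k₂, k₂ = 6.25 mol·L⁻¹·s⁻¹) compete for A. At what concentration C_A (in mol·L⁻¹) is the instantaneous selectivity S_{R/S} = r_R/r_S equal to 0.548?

15.5 mol·L⁻¹

S_{R/S} = (k₁/k₂)·C_A^1.5 ⇒ C_A = (S·k₂/k₁)^(1/1.5).
= (0.548×6.25/0.0561)^(0.6667) = (61.05)^(0.6667) = 15.5 mol·L⁻¹.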